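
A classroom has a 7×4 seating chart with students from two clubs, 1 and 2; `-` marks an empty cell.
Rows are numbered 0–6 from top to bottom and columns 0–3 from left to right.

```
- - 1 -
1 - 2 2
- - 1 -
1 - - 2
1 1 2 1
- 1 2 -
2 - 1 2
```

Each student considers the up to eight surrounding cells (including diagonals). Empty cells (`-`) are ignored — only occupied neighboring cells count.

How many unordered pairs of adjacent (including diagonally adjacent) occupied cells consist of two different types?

Scan each occupied cell's neighbors to the right and below (and the two forward diagonals) so each pair is counted once.
Row 0: 1(0,2)–2(1,2)≠ 1(0,2)–2(1,3)≠  → 2/2 unlike.
Row 1: 2(1,2)–2(1,3)= 2(1,2)–1(2,2)≠ 2(1,3)–1(2,2)≠  → 2/3 unlike.
Row 2: 1(2,2)–2(3,3)≠  → 1/1 unlike.
Row 3: 1(3,0)–1(4,0)= 1(3,0)–1(4,1)= 2(3,3)–1(4,3)≠ 2(3,3)–2(4,2)=  → 1/4 unlike.
Row 4: 1(4,0)–1(4,1)= 1(4,0)–1(5,1)= 1(4,1)–2(4,2)≠ 1(4,1)–1(5,1)= 1(4,1)–2(5,2)≠ 2(4,2)–1(4,3)≠ 2(4,2)–2(5,2)= 2(4,2)–1(5,1)≠ 1(4,3)–2(5,2)≠  → 5/9 unlike.
Row 5: 1(5,1)–2(5,2)≠ 1(5,1)–1(6,2)= 1(5,1)–2(6,0)≠ 2(5,2)–1(6,2)≠ 2(5,2)–2(6,3)=  → 3/5 unlike.
Row 6: 1(6,2)–2(6,3)≠  → 1/1 unlike.
Total adjacent occupied pairs: 25; unlike-type pairs: 15.

15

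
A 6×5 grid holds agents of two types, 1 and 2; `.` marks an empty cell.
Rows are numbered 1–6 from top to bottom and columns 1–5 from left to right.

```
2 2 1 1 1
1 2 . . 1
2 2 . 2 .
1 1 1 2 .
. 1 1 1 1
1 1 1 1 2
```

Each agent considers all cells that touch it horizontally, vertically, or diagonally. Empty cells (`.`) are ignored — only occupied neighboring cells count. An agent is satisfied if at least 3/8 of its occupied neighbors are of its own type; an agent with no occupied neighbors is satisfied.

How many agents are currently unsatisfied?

(1,1)2 2/3 ok
(1,2)2 2/4 ok
(1,3)1 1/3 unhappy
(1,4)1 3/3 ok
(1,5)1 2/2 ok
(2,1)1 0/5 unhappy
(2,2)2 4/6 ok
(2,5)1 2/3 ok
(3,1)2 2/5 ok
(3,2)2 2/6 unhappy
(3,4)2 1/3 unhappy
(4,1)1 2/4 ok
(4,2)1 4/6 ok
(4,3)1 4/7 ok
(4,4)2 1/5 unhappy
(5,2)1 7/7 ok
(5,3)1 7/8 ok
(5,4)1 5/7 ok
(5,5)1 2/4 ok
(6,1)1 2/2 ok
(6,2)1 4/4 ok
(6,3)1 5/5 ok
(6,4)1 4/5 ok
(6,5)2 0/3 unhappy
Unsatisfied: (1,3), (2,1), (3,2), (3,4), (4,4), (6,5) — 6 in total.

6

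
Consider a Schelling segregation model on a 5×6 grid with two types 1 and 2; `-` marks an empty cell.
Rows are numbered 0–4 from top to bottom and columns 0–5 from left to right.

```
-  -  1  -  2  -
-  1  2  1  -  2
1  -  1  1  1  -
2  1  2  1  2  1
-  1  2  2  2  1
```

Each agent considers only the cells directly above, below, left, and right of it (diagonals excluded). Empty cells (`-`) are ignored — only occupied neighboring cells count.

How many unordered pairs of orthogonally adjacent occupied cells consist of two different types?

Scan each occupied cell's neighbors to the right and below so each pair is counted once.
From row 0: 1 unlike of 1 pairs (running 1/1).
From row 1: 3 unlike of 4 pairs (running 4/5).
From row 2: 3 unlike of 6 pairs (running 7/11).
From row 3: 6 unlike of 10 pairs (running 13/21).
From row 4: 2 unlike of 4 pairs (running 15/25).
Total adjacent occupied pairs: 25; unlike-type pairs: 15.

15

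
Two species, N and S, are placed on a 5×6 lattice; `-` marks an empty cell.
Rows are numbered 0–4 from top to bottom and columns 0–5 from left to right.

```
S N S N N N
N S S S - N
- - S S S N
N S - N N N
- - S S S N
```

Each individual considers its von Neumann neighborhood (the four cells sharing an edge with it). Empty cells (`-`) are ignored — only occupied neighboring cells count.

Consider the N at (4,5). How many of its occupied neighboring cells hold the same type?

1

Occupied neighbors of (4,5): (3,5)=N, (4,4)=S.
Same type (N): 1 of 2.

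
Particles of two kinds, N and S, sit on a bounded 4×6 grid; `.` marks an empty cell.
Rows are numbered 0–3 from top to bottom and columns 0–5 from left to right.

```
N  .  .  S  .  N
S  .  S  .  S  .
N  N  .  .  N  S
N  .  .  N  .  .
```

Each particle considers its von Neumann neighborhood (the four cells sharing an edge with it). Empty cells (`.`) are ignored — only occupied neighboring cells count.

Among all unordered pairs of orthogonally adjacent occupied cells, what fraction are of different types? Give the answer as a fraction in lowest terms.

Scan each occupied cell's neighbors to the right and below so each pair is counted once.
Row 0: N(0,0)–S(1,0)≠  → 1/1 unlike.
Row 1: S(1,0)–N(2,0)≠ S(1,4)–N(2,4)≠  → 2/2 unlike.
Row 2: N(2,0)–N(2,1)= N(2,0)–N(3,0)= N(2,4)–S(2,5)≠  → 1/3 unlike.
Total adjacent occupied pairs: 6; unlike-type pairs: 4.
4/6 reduces to 2/3.

2/3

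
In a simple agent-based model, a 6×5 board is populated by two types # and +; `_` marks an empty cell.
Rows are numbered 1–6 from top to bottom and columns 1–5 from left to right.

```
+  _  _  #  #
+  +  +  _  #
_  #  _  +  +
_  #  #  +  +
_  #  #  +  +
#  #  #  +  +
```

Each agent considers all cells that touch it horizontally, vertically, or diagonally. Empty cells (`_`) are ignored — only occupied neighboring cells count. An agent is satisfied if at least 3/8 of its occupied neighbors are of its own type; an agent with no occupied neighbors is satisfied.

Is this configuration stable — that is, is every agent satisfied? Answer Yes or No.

Row 1: (1,1)+ 2/2 ok · (1,4)# 2/3 ok · (1,5)# 2/2 ok
Row 2: (2,1)+ 2/3 ok · (2,2)+ 3/4 ok · (2,3)+ 2/4 ok · (2,5)# 2/4 ok
Row 3: (3,2)# 2/5 ok · (3,4)+ 4/6 ok · (3,5)+ 3/4 ok
Row 4: (4,2)# 4/4 ok · (4,3)# 4/7 ok · (4,4)+ 5/7 ok · (4,5)+ 5/5 ok
Row 5: (5,2)# 6/6 ok · (5,3)# 5/8 ok · (5,4)+ 5/8 ok · (5,5)+ 5/5 ok
Row 6: (6,1)# 2/2 ok · (6,2)# 4/4 ok · (6,3)# 3/5 ok · (6,4)+ 3/5 ok · (6,5)+ 3/3 ok
All meet the threshold, so the configuration is stable.

Yes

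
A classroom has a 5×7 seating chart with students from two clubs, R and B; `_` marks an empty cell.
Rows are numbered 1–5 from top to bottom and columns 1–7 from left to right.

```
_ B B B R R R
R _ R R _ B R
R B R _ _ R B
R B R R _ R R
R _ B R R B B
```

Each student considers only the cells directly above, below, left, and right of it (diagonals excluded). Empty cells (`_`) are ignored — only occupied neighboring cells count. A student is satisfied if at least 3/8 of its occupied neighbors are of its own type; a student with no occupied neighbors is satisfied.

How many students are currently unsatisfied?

10

Row 1: (1,2)B 1/1 satisfied · (1,3)B 2/3 satisfied · (1,4)B 1/3 not · (1,5)R 1/2 satisfied · (1,6)R 2/3 satisfied · (1,7)R 2/2 satisfied
Row 2: (2,1)R 1/1 satisfied · (2,3)R 2/3 satisfied · (2,4)R 1/2 satisfied · (2,6)B 0/3 not · (2,7)R 1/3 not
Row 3: (3,1)R 2/3 satisfied · (3,2)B 1/3 not · (3,3)R 2/3 satisfied · (3,6)R 1/3 not · (3,7)B 0/3 not
Row 4: (4,1)R 2/3 satisfied · (4,2)B 1/3 not · (4,3)R 2/4 satisfied · (4,4)R 2/2 satisfied · (4,6)R 2/3 satisfied · (4,7)R 1/3 not
Row 5: (5,1)R 1/1 satisfied · (5,3)B 0/2 not · (5,4)R 2/3 satisfied · (5,5)R 1/2 satisfied · (5,6)B 1/3 not · (5,7)B 1/2 satisfied
Unsatisfied: (1,4), (2,6), (2,7), (3,2), (3,6), (3,7), (4,2), (4,7), (5,3), (5,6) — 10 in total.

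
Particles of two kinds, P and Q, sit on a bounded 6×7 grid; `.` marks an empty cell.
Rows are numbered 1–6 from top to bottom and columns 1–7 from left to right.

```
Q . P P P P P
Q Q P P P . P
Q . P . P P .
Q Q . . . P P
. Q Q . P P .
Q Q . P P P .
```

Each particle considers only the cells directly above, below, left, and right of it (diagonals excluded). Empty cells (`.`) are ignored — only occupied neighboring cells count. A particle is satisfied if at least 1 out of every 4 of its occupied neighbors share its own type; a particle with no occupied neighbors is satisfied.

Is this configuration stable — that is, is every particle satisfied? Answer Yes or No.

Row 1: (1,1)Q 1/1 satisfied · (1,3)P 2/2 satisfied · (1,4)P 3/3 satisfied · (1,5)P 3/3 satisfied · (1,6)P 2/2 satisfied · (1,7)P 2/2 satisfied
Row 2: (2,1)Q 3/3 satisfied · (2,2)Q 1/2 satisfied · (2,3)P 3/4 satisfied · (2,4)P 3/3 satisfied · (2,5)P 3/3 satisfied · (2,7)P 1/1 satisfied
Row 3: (3,1)Q 2/2 satisfied · (3,3)P 1/1 satisfied · (3,5)P 2/2 satisfied · (3,6)P 2/2 satisfied
Row 4: (4,1)Q 2/2 satisfied · (4,2)Q 2/2 satisfied · (4,6)P 3/3 satisfied · (4,7)P 1/1 satisfied
Row 5: (5,2)Q 3/3 satisfied · (5,3)Q 1/1 satisfied · (5,5)P 2/2 satisfied · (5,6)P 3/3 satisfied
Row 6: (6,1)Q 1/1 satisfied · (6,2)Q 2/2 satisfied · (6,4)P 1/1 satisfied · (6,5)P 3/3 satisfied · (6,6)P 2/2 satisfied
All meet the threshold, so the configuration is stable.

Yes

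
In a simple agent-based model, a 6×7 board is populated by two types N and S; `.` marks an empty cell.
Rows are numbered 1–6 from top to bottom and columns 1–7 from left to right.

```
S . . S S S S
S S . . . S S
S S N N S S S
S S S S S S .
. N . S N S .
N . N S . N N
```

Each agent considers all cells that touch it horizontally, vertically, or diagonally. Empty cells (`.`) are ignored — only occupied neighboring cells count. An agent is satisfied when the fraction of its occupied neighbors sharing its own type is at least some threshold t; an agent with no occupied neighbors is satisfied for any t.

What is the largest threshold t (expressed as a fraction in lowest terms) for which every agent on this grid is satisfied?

1/7

Row 1: (1,1)S 2/2 · (1,4)S 1/1 · (1,5)S 3/3 · (1,6)S 4/4 · (1,7)S 3/3
Row 2: (2,1)S 4/4 · (2,2)S 4/5 · (2,6)S 7/7 · (2,7)S 5/5
Row 3: (3,1)S 5/5 · (3,2)S 6/7 · (3,3)N 1/6 · (3,4)N 1/5 · (3,5)S 5/6 · (3,6)S 6/6 · (3,7)S 4/4
Row 4: (4,1)S 3/4 · (4,2)S 4/6 · (4,3)S 4/7 · (4,4)S 4/7 · (4,5)S 6/8 · (4,6)S 5/6
Row 5: (5,2)N 2/5 · (5,4)S 4/6 · (5,5)N 1/7 · (5,6)S 2/5
Row 6: (6,1)N 1/1 · (6,3)N 1/3 · (6,4)S 1/3 · (6,6)N 2/3 · (6,7)N 1/2
The smallest same-type fraction is 1/7 at (5,5), which reduces to 1/7. Any threshold above that leaves this agent unsatisfied.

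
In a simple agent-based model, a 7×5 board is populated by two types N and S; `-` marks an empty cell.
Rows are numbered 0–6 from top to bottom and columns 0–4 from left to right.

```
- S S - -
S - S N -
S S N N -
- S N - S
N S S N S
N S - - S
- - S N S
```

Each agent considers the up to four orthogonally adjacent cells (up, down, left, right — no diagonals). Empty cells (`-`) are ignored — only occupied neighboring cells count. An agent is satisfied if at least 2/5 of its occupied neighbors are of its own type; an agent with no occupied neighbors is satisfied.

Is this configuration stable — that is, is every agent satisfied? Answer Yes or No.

(0,1)S 1/1 ✓
(0,2)S 2/2 ✓
(1,0)S 1/1 ✓
(1,2)S 1/3 ✗
(1,3)N 1/2 ✓
(2,0)S 2/2 ✓
(2,1)S 2/3 ✓
(2,2)N 2/4 ✓
(2,3)N 2/2 ✓
(3,1)S 2/3 ✓
(3,2)N 1/3 ✗
(3,4)S 1/1 ✓
(4,0)N 1/2 ✓
(4,1)S 3/4 ✓
(4,2)S 1/3 ✗
(4,3)N 0/2 ✗
(4,4)S 2/3 ✓
(5,0)N 1/2 ✓
(5,1)S 1/2 ✓
(5,4)S 2/2 ✓
(6,2)S 0/1 ✗
(6,3)N 0/2 ✗
(6,4)S 1/2 ✓
For instance (1,2) has only 1/3 same-type neighbors, below 2/5.

No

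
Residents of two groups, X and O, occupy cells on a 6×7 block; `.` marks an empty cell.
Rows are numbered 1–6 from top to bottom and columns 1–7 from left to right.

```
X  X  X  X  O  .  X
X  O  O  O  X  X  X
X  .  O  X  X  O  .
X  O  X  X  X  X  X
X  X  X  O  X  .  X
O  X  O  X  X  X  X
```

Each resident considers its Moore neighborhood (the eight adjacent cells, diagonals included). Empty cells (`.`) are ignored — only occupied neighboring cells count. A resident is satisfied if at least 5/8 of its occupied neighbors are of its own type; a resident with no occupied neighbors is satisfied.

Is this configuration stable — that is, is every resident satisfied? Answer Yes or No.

No

Row 1: (1,1)X 2/3 ok · (1,2)X 3/5 unhappy · (1,3)X 2/5 unhappy · (1,4)X 2/5 unhappy · (1,5)O 1/4 unhappy · (1,7)X 2/2 ok
Row 2: (2,1)X 3/4 ok · (2,2)O 2/7 unhappy · (2,3)O 3/7 unhappy · (2,4)O 3/8 unhappy · (2,5)X 4/7 unhappy · (2,6)X 4/6 ok · (2,7)X 2/3 ok
Row 3: (3,1)X 2/4 unhappy · (3,3)O 4/7 unhappy · (3,4)X 5/8 ok · (3,5)X 6/8 ok · (3,6)O 0/7 unhappy
Row 4: (4,1)X 3/4 ok · (4,2)O 1/7 unhappy · (4,3)X 4/7 unhappy · (4,4)X 6/8 ok · (4,5)X 5/7 ok · (4,6)X 5/6 ok · (4,7)X 2/3 ok
Row 5: (5,1)X 3/5 unhappy · (5,2)X 5/8 ok · (5,3)X 5/8 ok · (5,4)O 1/8 unhappy · (5,5)X 6/7 ok · (5,7)X 4/4 ok
Row 6: (6,1)O 0/3 unhappy · (6,2)X 3/5 unhappy · (6,3)O 1/5 unhappy · (6,4)X 3/5 unhappy · (6,5)X 3/4 ok · (6,6)X 4/4 ok · (6,7)X 2/2 ok
For instance (1,2) has only 3/5 same-type neighbors, below 5/8.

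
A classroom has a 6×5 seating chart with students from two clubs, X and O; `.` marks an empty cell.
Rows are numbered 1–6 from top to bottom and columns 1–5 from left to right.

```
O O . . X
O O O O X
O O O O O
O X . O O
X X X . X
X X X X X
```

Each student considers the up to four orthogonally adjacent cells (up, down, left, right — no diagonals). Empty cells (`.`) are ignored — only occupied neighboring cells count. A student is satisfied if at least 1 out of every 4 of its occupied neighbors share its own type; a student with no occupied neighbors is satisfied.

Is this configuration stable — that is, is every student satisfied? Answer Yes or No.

(1,1)O 2/2 ok
(1,2)O 2/2 ok
(1,5)X 1/1 ok
(2,1)O 3/3 ok
(2,2)O 4/4 ok
(2,3)O 3/3 ok
(2,4)O 2/3 ok
(2,5)X 1/3 ok
(3,1)O 3/3 ok
(3,2)O 3/4 ok
(3,3)O 3/3 ok
(3,4)O 4/4 ok
(3,5)O 2/3 ok
(4,1)O 1/3 ok
(4,2)X 1/3 ok
(4,4)O 2/2 ok
(4,5)O 2/3 ok
(5,1)X 2/3 ok
(5,2)X 4/4 ok
(5,3)X 2/2 ok
(5,5)X 1/2 ok
(6,1)X 2/2 ok
(6,2)X 3/3 ok
(6,3)X 3/3 ok
(6,4)X 2/2 ok
(6,5)X 2/2 ok
All meet the threshold, so the configuration is stable.

Yes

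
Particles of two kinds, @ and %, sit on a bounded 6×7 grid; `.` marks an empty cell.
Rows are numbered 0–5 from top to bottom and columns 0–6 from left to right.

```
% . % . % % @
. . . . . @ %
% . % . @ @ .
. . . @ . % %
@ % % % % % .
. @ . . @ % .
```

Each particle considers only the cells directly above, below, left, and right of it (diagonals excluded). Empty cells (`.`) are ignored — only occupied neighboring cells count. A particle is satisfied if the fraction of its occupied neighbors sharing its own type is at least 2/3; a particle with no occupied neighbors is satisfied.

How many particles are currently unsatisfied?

10

(0,0)% 0/0 ok
(0,2)% 0/0 ok
(0,4)% 1/1 ok
(0,5)% 1/3 unhappy
(0,6)@ 0/2 unhappy
(1,5)@ 1/3 unhappy
(1,6)% 0/2 unhappy
(2,0)% 0/0 ok
(2,2)% 0/0 ok
(2,4)@ 1/1 ok
(2,5)@ 2/3 ok
(3,3)@ 0/1 unhappy
(3,5)% 2/3 ok
(3,6)% 1/1 ok
(4,0)@ 0/1 unhappy
(4,1)% 1/3 unhappy
(4,2)% 2/2 ok
(4,3)% 2/3 ok
(4,4)% 2/3 ok
(4,5)% 3/3 ok
(5,1)@ 0/1 unhappy
(5,4)@ 0/2 unhappy
(5,5)% 1/2 unhappy
Unsatisfied: (0,5), (0,6), (1,5), (1,6), (3,3), (4,0), (4,1), (5,1), (5,4), (5,5) — 10 in total.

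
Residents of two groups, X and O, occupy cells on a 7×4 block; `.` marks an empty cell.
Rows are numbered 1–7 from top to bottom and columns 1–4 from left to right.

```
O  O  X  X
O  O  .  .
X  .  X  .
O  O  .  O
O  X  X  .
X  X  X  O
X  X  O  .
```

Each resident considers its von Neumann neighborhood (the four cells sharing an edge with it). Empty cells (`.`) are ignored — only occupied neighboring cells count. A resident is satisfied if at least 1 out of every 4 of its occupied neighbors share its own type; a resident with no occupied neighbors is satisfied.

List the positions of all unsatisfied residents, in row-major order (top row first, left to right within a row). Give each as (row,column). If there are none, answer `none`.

Row 1: (1,1)O 2/2 ✓ · (1,2)O 2/3 ✓ · (1,3)X 1/2 ✓ · (1,4)X 1/1 ✓
Row 2: (2,1)O 2/3 ✓ · (2,2)O 2/2 ✓
Row 3: (3,1)X 0/2 ✗ · (3,3)X 0/0 ✓
Row 4: (4,1)O 2/3 ✓ · (4,2)O 1/2 ✓ · (4,4)O 0/0 ✓
Row 5: (5,1)O 1/3 ✓ · (5,2)X 2/4 ✓ · (5,3)X 2/2 ✓
Row 6: (6,1)X 2/3 ✓ · (6,2)X 4/4 ✓ · (6,3)X 2/4 ✓ · (6,4)O 0/1 ✗
Row 7: (7,1)X 2/2 ✓ · (7,2)X 2/3 ✓ · (7,3)O 0/2 ✗

(3,1), (6,4), (7,3)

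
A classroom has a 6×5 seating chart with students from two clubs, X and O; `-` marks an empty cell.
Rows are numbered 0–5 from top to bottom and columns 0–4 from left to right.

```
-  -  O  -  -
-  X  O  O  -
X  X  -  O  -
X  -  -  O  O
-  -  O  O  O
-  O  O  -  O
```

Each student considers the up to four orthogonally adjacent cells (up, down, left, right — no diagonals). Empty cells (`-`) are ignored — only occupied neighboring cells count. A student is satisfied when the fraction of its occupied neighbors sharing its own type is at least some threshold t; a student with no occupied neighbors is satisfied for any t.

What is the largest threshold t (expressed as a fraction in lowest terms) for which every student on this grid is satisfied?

1/2

Row 0: (0,2)O 1/1
Row 1: (1,1)X 1/2 · (1,2)O 2/3 · (1,3)O 2/2
Row 2: (2,0)X 2/2 · (2,1)X 2/2 · (2,3)O 2/2
Row 3: (3,0)X 1/1 · (3,3)O 3/3 · (3,4)O 2/2
Row 4: (4,2)O 2/2 · (4,3)O 3/3 · (4,4)O 3/3
Row 5: (5,1)O 1/1 · (5,2)O 2/2 · (5,4)O 1/1
The smallest same-type fraction is 1/2 at (1,1), which reduces to 1/2. Any threshold above that leaves this student unsatisfied.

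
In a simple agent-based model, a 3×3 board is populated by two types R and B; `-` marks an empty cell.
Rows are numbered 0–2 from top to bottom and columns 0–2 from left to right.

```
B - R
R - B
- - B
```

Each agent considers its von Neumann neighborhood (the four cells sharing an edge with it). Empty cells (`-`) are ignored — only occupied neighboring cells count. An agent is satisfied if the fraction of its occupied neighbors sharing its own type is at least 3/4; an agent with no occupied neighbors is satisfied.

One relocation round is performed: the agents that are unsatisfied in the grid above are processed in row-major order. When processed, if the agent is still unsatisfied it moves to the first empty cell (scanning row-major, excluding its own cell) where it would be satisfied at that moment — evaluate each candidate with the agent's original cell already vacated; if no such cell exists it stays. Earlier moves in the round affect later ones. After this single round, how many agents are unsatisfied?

0

Initially unsatisfied (in order): (0,0), (0,2), (1,0), (1,2).
  (0,0) → (2,1).
  (0,2) → (0,0).
  (1,0): now satisfied by earlier moves; stays.
  (1,2): now satisfied by earlier moves; stays.
Resulting grid:
R - -
R - B
- B B
All satisfied now.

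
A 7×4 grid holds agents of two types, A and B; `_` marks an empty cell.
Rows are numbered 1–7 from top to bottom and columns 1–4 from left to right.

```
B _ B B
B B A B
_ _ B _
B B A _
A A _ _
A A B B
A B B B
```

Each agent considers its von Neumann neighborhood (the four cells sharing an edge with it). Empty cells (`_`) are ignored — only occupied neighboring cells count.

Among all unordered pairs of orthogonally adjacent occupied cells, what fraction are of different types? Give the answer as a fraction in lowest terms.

Scan each occupied cell's neighbors to the right and below so each pair is counted once.
Row 1: B(1,1)–B(2,1)= B(1,3)–B(1,4)= B(1,3)–A(2,3)≠ B(1,4)–B(2,4)=  → 1/4 unlike.
Row 2: B(2,1)–B(2,2)= B(2,2)–A(2,3)≠ A(2,3)–B(2,4)≠ A(2,3)–B(3,3)≠  → 3/4 unlike.
Row 3: B(3,3)–A(4,3)≠  → 1/1 unlike.
Row 4: B(4,1)–B(4,2)= B(4,1)–A(5,1)≠ B(4,2)–A(4,3)≠ B(4,2)–A(5,2)≠  → 3/4 unlike.
Row 5: A(5,1)–A(5,2)= A(5,1)–A(6,1)= A(5,2)–A(6,2)=  → 0/3 unlike.
Row 6: A(6,1)–A(6,2)= A(6,1)–A(7,1)= A(6,2)–B(6,3)≠ A(6,2)–B(7,2)≠ B(6,3)–B(6,4)= B(6,3)–B(7,3)= B(6,4)–B(7,4)=  → 2/7 unlike.
Row 7: A(7,1)–B(7,2)≠ B(7,2)–B(7,3)= B(7,3)–B(7,4)=  → 1/3 unlike.
Total adjacent occupied pairs: 26; unlike-type pairs: 11.
11/26 is already in lowest terms.

11/26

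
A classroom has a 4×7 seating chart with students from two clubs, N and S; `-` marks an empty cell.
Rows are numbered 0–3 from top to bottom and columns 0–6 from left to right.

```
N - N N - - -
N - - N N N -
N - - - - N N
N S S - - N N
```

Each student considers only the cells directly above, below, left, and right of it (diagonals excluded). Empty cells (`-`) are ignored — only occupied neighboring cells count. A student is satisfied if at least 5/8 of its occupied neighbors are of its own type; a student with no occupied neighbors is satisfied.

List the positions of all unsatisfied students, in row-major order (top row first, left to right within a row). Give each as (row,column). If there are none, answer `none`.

Row 0: (0,0)N 1/1 satisfied · (0,2)N 1/1 satisfied · (0,3)N 2/2 satisfied
Row 1: (1,0)N 2/2 satisfied · (1,3)N 2/2 satisfied · (1,4)N 2/2 satisfied · (1,5)N 2/2 satisfied
Row 2: (2,0)N 2/2 satisfied · (2,5)N 3/3 satisfied · (2,6)N 2/2 satisfied
Row 3: (3,0)N 1/2 not · (3,1)S 1/2 not · (3,2)S 1/1 satisfied · (3,5)N 2/2 satisfied · (3,6)N 2/2 satisfied

(3,0), (3,1)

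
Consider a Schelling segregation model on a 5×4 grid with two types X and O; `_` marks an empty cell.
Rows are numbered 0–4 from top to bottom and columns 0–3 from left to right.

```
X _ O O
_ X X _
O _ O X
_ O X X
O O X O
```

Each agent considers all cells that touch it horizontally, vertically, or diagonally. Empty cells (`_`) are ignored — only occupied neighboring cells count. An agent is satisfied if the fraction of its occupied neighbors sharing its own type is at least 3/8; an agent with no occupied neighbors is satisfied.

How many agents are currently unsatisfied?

Row 0: (0,0)X 1/1 ✓ · (0,2)O 1/3 ✗ · (0,3)O 1/2 ✓
Row 1: (1,1)X 2/5 ✓ · (1,2)X 2/5 ✓
Row 2: (2,0)O 1/2 ✓ · (2,2)O 1/6 ✗ · (2,3)X 3/4 ✓
Row 3: (3,1)O 4/6 ✓ · (3,2)X 3/7 ✓ · (3,3)X 3/5 ✓
Row 4: (4,0)O 2/2 ✓ · (4,1)O 2/4 ✓ · (4,2)X 2/5 ✓ · (4,3)O 0/3 ✗
Unsatisfied: (0,2), (2,2), (4,3) — 3 in total.

3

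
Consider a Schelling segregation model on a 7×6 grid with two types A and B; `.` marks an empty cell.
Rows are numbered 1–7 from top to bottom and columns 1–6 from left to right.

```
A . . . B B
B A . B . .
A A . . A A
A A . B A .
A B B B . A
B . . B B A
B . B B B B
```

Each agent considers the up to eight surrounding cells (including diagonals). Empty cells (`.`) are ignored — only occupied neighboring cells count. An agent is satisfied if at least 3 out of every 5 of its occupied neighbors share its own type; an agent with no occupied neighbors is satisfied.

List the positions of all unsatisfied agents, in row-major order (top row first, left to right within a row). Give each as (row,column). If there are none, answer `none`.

(1,1), (2,1), (2,4), (3,5), (4,4), (5,1), (5,2), (6,6)

Row 1: (1,1)A 1/2 unhappy · (1,5)B 2/2 ok · (1,6)B 1/1 ok
Row 2: (2,1)B 0/4 unhappy · (2,2)A 3/4 ok · (2,4)B 1/2 unhappy
Row 3: (3,1)A 4/5 ok · (3,2)A 4/5 ok · (3,5)A 2/4 unhappy · (3,6)A 2/2 ok
Row 4: (4,1)A 4/5 ok · (4,2)A 4/6 ok · (4,4)B 2/4 unhappy · (4,5)A 3/5 ok
Row 5: (5,1)A 2/4 unhappy · (5,2)B 2/5 unhappy · (5,3)B 4/5 ok · (5,4)B 4/5 ok · (5,6)A 2/3 ok
Row 6: (6,1)B 2/3 ok · (6,4)B 6/6 ok · (6,5)B 5/7 ok · (6,6)A 1/4 unhappy
Row 7: (7,1)B 1/1 ok · (7,3)B 2/2 ok · (7,4)B 4/4 ok · (7,5)B 4/5 ok · (7,6)B 2/3 ok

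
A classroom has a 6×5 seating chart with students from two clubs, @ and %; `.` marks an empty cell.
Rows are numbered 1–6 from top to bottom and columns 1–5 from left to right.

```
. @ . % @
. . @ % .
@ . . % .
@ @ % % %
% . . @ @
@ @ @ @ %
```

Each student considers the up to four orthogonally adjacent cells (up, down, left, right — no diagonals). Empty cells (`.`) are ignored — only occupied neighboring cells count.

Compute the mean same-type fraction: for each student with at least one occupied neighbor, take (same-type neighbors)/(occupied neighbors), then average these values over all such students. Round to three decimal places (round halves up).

0.539

(1,2)@ — no occupied neighbors
(1,4)% 1/2
(1,5)@ 0/1
(2,3)@ 0/1
(2,4)% 2/3
(3,1)@ 1/1
(3,4)% 2/2
(4,1)@ 2/3
(4,2)@ 1/2
(4,3)% 1/2
(4,4)% 3/4
(4,5)% 1/2
(5,1)% 0/2
(5,4)@ 2/3
(5,5)@ 1/3
(6,1)@ 1/2
(6,2)@ 2/2
(6,3)@ 2/2
(6,4)@ 2/3
(6,5)% 0/2
Sum over 19 students: 1/2 + 0/1 + 0/1 + 2/3 + 1/1 + 2/2 + 2/3 + 1/2 + 1/2 + 3/4 + 1/2 + 0/2 + 2/3 + 1/3 + 1/2 + 2/2 + 2/2 + 2/3 + 0/2 = 41/4; mean = 41/4 ÷ 19 = 41/76 = 0.539473… → 0.539.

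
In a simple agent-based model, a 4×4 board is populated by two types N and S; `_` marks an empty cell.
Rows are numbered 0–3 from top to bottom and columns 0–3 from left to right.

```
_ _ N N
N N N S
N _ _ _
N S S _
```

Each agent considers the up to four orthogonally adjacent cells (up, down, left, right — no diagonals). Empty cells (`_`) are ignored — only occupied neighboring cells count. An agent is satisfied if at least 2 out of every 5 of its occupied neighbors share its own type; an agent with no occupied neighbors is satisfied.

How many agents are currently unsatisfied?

(0,2)N 2/2 ✓
(0,3)N 1/2 ✓
(1,0)N 2/2 ✓
(1,1)N 2/2 ✓
(1,2)N 2/3 ✓
(1,3)S 0/2 ✗
(2,0)N 2/2 ✓
(3,0)N 1/2 ✓
(3,1)S 1/2 ✓
(3,2)S 1/1 ✓
Unsatisfied: (1,3) — 1 in total.

1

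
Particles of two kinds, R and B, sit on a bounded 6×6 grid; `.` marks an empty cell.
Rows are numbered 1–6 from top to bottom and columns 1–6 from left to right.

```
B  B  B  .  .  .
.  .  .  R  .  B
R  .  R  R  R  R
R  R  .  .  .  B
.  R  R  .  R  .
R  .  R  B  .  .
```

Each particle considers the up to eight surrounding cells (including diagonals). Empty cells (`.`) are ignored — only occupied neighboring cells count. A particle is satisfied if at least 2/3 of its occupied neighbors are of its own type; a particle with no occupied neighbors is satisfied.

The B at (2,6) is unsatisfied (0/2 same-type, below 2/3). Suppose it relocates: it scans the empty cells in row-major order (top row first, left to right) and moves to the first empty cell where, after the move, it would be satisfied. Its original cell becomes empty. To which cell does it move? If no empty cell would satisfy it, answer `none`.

(1,6)

Vacating (2,6). Empty cells in order:
  (1,4): 1/2 same-type → still unsatisfied.
  (1,5): 0/1 same-type → still unsatisfied.
  (1,6): 0/0 same-type → satisfied — stop here.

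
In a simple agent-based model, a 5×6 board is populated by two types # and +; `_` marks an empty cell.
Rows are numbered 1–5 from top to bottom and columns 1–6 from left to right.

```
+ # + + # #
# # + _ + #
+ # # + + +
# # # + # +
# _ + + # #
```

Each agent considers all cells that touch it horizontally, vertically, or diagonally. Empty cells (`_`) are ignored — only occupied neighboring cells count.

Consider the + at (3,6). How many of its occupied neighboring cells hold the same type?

3

Occupied neighbors of (3,6): (2,5)=+, (2,6)=#, (3,5)=+, (4,5)=#, (4,6)=+.
Same type (+): 3 of 5.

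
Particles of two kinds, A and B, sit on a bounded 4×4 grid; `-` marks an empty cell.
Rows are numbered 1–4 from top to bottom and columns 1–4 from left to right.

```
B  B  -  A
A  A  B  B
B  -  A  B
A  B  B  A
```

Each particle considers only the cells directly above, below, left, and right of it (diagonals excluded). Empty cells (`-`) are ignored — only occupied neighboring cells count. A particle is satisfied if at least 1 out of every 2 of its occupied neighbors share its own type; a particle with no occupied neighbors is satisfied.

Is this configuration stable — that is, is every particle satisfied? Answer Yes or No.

(1,1)B 1/2 ✓
(1,2)B 1/2 ✓
(1,4)A 0/1 ✗
(2,1)A 1/3 ✗
(2,2)A 1/3 ✗
(2,3)B 1/3 ✗
(2,4)B 2/3 ✓
(3,1)B 0/2 ✗
(3,3)A 0/3 ✗
(3,4)B 1/3 ✗
(4,1)A 0/2 ✗
(4,2)B 1/2 ✓
(4,3)B 1/3 ✗
(4,4)A 0/2 ✗
For instance (1,4) has only 0/1 same-type neighbors, below 1/2.

No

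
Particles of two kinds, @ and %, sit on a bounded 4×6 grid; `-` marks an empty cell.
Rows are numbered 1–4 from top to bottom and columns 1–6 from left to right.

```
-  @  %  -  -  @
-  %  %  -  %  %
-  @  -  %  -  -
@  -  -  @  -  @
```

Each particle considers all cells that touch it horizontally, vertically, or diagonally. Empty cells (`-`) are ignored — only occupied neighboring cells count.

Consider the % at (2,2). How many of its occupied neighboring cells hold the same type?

Occupied neighbors of (2,2): (1,2)=@, (1,3)=%, (2,3)=%, (3,2)=@.
Same type (%): 2 of 4.

2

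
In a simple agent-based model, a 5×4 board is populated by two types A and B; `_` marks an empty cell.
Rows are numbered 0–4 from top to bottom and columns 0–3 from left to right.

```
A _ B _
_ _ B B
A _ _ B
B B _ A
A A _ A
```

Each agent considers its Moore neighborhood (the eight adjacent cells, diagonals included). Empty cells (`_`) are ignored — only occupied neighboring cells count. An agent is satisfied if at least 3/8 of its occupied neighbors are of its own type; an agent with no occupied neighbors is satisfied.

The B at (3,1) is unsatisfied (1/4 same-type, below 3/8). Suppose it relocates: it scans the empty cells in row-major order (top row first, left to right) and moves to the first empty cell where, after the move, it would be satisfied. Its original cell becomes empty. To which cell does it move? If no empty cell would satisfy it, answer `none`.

(0,1)

Vacating (3,1). Empty cells in order:
  (0,1): 2/3 same-type → satisfied — stop here.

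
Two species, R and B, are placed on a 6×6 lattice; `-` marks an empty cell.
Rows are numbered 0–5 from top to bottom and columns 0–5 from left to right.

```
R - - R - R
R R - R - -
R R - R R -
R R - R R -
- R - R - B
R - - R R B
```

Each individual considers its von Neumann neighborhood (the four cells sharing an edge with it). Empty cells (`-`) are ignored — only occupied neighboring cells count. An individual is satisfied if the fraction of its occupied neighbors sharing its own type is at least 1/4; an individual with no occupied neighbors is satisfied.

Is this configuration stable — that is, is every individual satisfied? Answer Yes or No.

(0,0)R 1/1 satisfied
(0,3)R 1/1 satisfied
(0,5)R 0/0 satisfied
(1,0)R 3/3 satisfied
(1,1)R 2/2 satisfied
(1,3)R 2/2 satisfied
(2,0)R 3/3 satisfied
(2,1)R 3/3 satisfied
(2,3)R 3/3 satisfied
(2,4)R 2/2 satisfied
(3,0)R 2/2 satisfied
(3,1)R 3/3 satisfied
(3,3)R 3/3 satisfied
(3,4)R 2/2 satisfied
(4,1)R 1/1 satisfied
(4,3)R 2/2 satisfied
(4,5)B 1/1 satisfied
(5,0)R 0/0 satisfied
(5,3)R 2/2 satisfied
(5,4)R 1/2 satisfied
(5,5)B 1/2 satisfied
All meet the threshold, so the configuration is stable.

Yes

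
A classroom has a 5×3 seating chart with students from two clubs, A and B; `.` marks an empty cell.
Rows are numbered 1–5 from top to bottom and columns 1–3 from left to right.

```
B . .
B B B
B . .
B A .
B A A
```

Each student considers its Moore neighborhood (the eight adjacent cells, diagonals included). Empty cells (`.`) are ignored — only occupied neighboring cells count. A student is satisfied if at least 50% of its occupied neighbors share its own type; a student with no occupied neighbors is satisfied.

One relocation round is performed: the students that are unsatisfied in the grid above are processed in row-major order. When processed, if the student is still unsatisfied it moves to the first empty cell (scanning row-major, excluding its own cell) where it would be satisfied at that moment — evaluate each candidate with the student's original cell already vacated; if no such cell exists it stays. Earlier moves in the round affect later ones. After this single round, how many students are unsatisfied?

0

Initially unsatisfied (in order): (4,2), (5,1).
  (4,2) → (4,3).
  (5,1): now satisfied by earlier moves; stays.
Resulting grid:
B . .
B B B
B . .
B . A
B A A
All satisfied now.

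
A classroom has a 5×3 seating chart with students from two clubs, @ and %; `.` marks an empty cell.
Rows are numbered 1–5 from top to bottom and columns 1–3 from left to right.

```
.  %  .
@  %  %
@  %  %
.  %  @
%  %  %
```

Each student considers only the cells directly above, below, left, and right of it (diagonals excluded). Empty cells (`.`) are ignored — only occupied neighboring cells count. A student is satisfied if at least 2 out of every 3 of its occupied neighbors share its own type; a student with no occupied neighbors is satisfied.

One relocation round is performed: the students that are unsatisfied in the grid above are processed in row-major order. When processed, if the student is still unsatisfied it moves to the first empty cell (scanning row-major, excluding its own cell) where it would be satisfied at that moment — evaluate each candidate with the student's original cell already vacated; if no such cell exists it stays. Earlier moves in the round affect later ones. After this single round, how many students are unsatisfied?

3

Initially unsatisfied (in order): (2,1), (3,1), (4,3), (5,3).
  (2,1): no empty cell satisfies it; stays.
  (3,1): no empty cell satisfies it; stays.
  (4,3): no empty cell satisfies it; stays.
  (5,3) → (1,3).
Resulting grid:
. % %
@ % %
@ % %
. % @
% % .
Unsatisfied now: (2,1), (3,1), (4,3).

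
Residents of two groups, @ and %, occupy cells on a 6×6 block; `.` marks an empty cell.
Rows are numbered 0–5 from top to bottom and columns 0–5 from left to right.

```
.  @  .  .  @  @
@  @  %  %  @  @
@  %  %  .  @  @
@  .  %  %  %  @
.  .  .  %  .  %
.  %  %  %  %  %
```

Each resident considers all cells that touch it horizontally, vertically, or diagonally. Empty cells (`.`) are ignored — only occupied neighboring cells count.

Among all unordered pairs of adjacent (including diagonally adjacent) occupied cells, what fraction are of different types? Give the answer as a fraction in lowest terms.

Scan each occupied cell's neighbors to the right and below (and the two forward diagonals) so each pair is counted once.
Row 0: @(0,1)–@(1,1)= @(0,1)–%(1,2)≠ @(0,1)–@(1,0)= @(0,4)–@(0,5)= @(0,4)–@(1,4)= @(0,4)–@(1,5)= @(0,4)–%(1,3)≠ @(0,5)–@(1,5)= @(0,5)–@(1,4)=  → 2/9 unlike.
Row 1: @(1,0)–@(1,1)= @(1,0)–@(2,0)= @(1,0)–%(2,1)≠ @(1,1)–%(1,2)≠ @(1,1)–%(2,1)≠ @(1,1)–%(2,2)≠ @(1,1)–@(2,0)= %(1,2)–%(1,3)= %(1,2)–%(2,2)= %(1,2)–%(2,1)= %(1,3)–@(1,4)≠ %(1,3)–@(2,4)≠ %(1,3)–%(2,2)= @(1,4)–@(1,5)= @(1,4)–@(2,4)= @(1,4)–@(2,5)= @(1,5)–@(2,5)= @(1,5)–@(2,4)=  → 6/18 unlike.
Row 2: @(2,0)–%(2,1)≠ @(2,0)–@(3,0)= %(2,1)–%(2,2)= %(2,1)–%(3,2)= %(2,1)–@(3,0)≠ %(2,2)–%(3,2)= %(2,2)–%(3,3)= @(2,4)–@(2,5)= @(2,4)–%(3,4)≠ @(2,4)–@(3,5)= @(2,4)–%(3,3)≠ @(2,5)–@(3,5)= @(2,5)–%(3,4)≠  → 5/13 unlike.
Row 3: %(3,2)–%(3,3)= %(3,2)–%(4,3)= %(3,3)–%(3,4)= %(3,3)–%(4,3)= %(3,4)–@(3,5)≠ %(3,4)–%(4,5)= %(3,4)–%(4,3)= @(3,5)–%(4,5)≠  → 2/8 unlike.
Row 4: %(4,3)–%(5,3)= %(4,3)–%(5,4)= %(4,3)–%(5,2)= %(4,5)–%(5,5)= %(4,5)–%(5,4)=  → 0/5 unlike.
Row 5: %(5,1)–%(5,2)= %(5,2)–%(5,3)= %(5,3)–%(5,4)= %(5,4)–%(5,5)=  → 0/4 unlike.
Total adjacent occupied pairs: 57; unlike-type pairs: 15.
15/57 reduces to 5/19.

5/19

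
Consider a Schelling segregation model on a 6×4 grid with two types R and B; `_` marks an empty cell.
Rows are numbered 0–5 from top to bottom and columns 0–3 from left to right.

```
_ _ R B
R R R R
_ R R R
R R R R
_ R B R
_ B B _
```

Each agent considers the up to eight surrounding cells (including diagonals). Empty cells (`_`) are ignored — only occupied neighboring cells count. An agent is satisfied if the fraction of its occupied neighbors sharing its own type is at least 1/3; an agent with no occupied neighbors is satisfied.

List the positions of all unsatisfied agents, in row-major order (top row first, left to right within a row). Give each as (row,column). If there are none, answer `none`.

(0,3), (4,2)

Row 0: (0,2)R 3/4 satisfied · (0,3)B 0/3 not
Row 1: (1,0)R 2/2 satisfied · (1,1)R 5/5 satisfied · (1,2)R 6/7 satisfied · (1,3)R 4/5 satisfied
Row 2: (2,1)R 7/7 satisfied · (2,2)R 8/8 satisfied · (2,3)R 5/5 satisfied
Row 3: (3,0)R 3/3 satisfied · (3,1)R 5/6 satisfied · (3,2)R 7/8 satisfied · (3,3)R 4/5 satisfied
Row 4: (4,1)R 3/6 satisfied · (4,2)B 2/7 not · (4,3)R 2/4 satisfied
Row 5: (5,1)B 2/3 satisfied · (5,2)B 2/4 satisfied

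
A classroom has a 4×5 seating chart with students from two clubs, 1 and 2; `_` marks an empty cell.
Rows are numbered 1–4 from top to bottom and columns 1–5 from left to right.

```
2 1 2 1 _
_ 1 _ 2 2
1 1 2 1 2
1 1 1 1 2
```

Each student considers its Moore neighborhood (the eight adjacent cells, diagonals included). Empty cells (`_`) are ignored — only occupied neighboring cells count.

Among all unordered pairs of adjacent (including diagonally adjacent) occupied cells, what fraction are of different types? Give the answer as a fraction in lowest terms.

19/39

Scan each occupied cell's neighbors to the right and below (and the two forward diagonals) so each pair is counted once.
Row 1: 2(1,1)–1(1,2)≠ 2(1,1)–1(2,2)≠ 1(1,2)–2(1,3)≠ 1(1,2)–1(2,2)= 2(1,3)–1(1,4)≠ 2(1,3)–2(2,4)= 2(1,3)–1(2,2)≠ 1(1,4)–2(2,4)≠ 1(1,4)–2(2,5)≠  → 7/9 unlike.
Row 2: 1(2,2)–1(3,2)= 1(2,2)–2(3,3)≠ 1(2,2)–1(3,1)= 2(2,4)–2(2,5)= 2(2,4)–1(3,4)≠ 2(2,4)–2(3,5)= 2(2,4)–2(3,3)= 2(2,5)–2(3,5)= 2(2,5)–1(3,4)≠  → 3/9 unlike.
Row 3: 1(3,1)–1(3,2)= 1(3,1)–1(4,1)= 1(3,1)–1(4,2)= 1(3,2)–2(3,3)≠ 1(3,2)–1(4,2)= 1(3,2)–1(4,3)= 1(3,2)–1(4,1)= 2(3,3)–1(3,4)≠ 2(3,3)–1(4,3)≠ 2(3,3)–1(4,4)≠ 2(3,3)–1(4,2)≠ 1(3,4)–2(3,5)≠ 1(3,4)–1(4,4)= 1(3,4)–2(4,5)≠ 1(3,4)–1(4,3)= 2(3,5)–2(4,5)= 2(3,5)–1(4,4)≠  → 8/17 unlike.
Row 4: 1(4,1)–1(4,2)= 1(4,2)–1(4,3)= 1(4,3)–1(4,4)= 1(4,4)–2(4,5)≠  → 1/4 unlike.
Total adjacent occupied pairs: 39; unlike-type pairs: 19.
19/39 is already in lowest terms.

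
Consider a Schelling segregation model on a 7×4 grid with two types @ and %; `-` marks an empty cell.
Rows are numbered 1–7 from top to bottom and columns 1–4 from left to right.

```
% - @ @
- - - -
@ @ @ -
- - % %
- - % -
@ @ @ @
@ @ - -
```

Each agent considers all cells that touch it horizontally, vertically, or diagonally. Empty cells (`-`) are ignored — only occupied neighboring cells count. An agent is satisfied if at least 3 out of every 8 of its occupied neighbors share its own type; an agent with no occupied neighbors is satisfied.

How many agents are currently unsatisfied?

1

Row 1: (1,1)% 0/0 satisfied · (1,3)@ 1/1 satisfied · (1,4)@ 1/1 satisfied
Row 3: (3,1)@ 1/1 satisfied · (3,2)@ 2/3 satisfied · (3,3)@ 1/3 not
Row 4: (4,3)% 2/4 satisfied · (4,4)% 2/3 satisfied
Row 5: (5,3)% 2/5 satisfied
Row 6: (6,1)@ 3/3 satisfied · (6,2)@ 4/5 satisfied · (6,3)@ 3/4 satisfied · (6,4)@ 1/2 satisfied
Row 7: (7,1)@ 3/3 satisfied · (7,2)@ 4/4 satisfied
Unsatisfied: (3,3) — 1 in total.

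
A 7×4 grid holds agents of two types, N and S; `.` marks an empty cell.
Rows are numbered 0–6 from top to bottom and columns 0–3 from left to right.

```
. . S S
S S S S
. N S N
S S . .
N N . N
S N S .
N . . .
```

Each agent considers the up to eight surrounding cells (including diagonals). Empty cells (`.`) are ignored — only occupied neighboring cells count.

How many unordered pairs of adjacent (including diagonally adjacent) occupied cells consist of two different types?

20

Scan each occupied cell's neighbors to the right and below (and the two forward diagonals) so each pair is counted once.
Row 0: S(0,2)–S(0,3)= S(0,2)–S(1,2)= S(0,2)–S(1,3)= S(0,2)–S(1,1)= S(0,3)–S(1,3)= S(0,3)–S(1,2)=  → 0/6 unlike.
Row 1: S(1,0)–S(1,1)= S(1,0)–N(2,1)≠ S(1,1)–S(1,2)= S(1,1)–N(2,1)≠ S(1,1)–S(2,2)= S(1,2)–S(1,3)= S(1,2)–S(2,2)= S(1,2)–N(2,3)≠ S(1,2)–N(2,1)≠ S(1,3)–N(2,3)≠ S(1,3)–S(2,2)=  → 5/11 unlike.
Row 2: N(2,1)–S(2,2)≠ N(2,1)–S(3,1)≠ N(2,1)–S(3,0)≠ S(2,2)–N(2,3)≠ S(2,2)–S(3,1)=  → 4/5 unlike.
Row 3: S(3,0)–S(3,1)= S(3,0)–N(4,0)≠ S(3,0)–N(4,1)≠ S(3,1)–N(4,1)≠ S(3,1)–N(4,0)≠  → 4/5 unlike.
Row 4: N(4,0)–N(4,1)= N(4,0)–S(5,0)≠ N(4,0)–N(5,1)= N(4,1)–N(5,1)= N(4,1)–S(5,2)≠ N(4,1)–S(5,0)≠ N(4,3)–S(5,2)≠  → 4/7 unlike.
Row 5: S(5,0)–N(5,1)≠ S(5,0)–N(6,0)≠ N(5,1)–S(5,2)≠ N(5,1)–N(6,0)=  → 3/4 unlike.
Total adjacent occupied pairs: 38; unlike-type pairs: 20.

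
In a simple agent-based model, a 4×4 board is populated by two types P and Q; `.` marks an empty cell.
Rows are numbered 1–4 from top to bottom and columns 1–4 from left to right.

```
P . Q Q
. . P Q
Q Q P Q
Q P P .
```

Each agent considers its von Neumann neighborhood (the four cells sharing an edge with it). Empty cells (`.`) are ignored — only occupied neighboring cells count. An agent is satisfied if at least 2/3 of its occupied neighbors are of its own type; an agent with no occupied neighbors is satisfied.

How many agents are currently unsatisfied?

7

(1,1)P 0/0 ✓
(1,3)Q 1/2 ✗
(1,4)Q 2/2 ✓
(2,3)P 1/3 ✗
(2,4)Q 2/3 ✓
(3,1)Q 2/2 ✓
(3,2)Q 1/3 ✗
(3,3)P 2/4 ✗
(3,4)Q 1/2 ✗
(4,1)Q 1/2 ✗
(4,2)P 1/3 ✗
(4,3)P 2/2 ✓
Unsatisfied: (1,3), (2,3), (3,2), (3,3), (3,4), (4,1), (4,2) — 7 in total.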